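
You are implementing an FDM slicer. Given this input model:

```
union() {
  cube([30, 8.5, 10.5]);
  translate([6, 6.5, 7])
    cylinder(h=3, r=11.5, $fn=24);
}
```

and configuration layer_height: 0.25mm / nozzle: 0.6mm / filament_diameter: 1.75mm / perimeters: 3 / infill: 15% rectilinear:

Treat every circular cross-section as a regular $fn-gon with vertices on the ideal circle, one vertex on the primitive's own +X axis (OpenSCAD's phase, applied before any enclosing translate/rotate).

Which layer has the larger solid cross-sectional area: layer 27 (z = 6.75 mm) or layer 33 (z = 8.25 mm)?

layer 33 (z = 8.25 mm)

Layer 27 (z = 6.75): the cube (footprint 30×8.5) is included at this height (area 255.00 mm²); the cylinder at (6, 6.5) is not intersected at this z (z outside [7, 10]); Taking the union: only the 30×8.5 cube is present, so the union is just that shape — area = 255.00 mm². So its area = 255.00 mm². Layer 33 (z = 8.25): the cube (footprint 30×8.5) is included at this height (area 255.00 mm²); the r=11.5 cylinder at (6, 6.5) contributes a regular 24-gon of circumradius 11.5 (area = (24/2)·11.500²·sin(360°/24) = 410.75 mm²); Merging all regions: the regions partially overlap — summed areas 665.75 mm² minus the doubly-counted overlap 143.85 mm² gives 521.89 mm² — area = 521.89 mm². So its area = 521.89 mm². Layer 33 is larger (521.89 vs 255.00 mm²).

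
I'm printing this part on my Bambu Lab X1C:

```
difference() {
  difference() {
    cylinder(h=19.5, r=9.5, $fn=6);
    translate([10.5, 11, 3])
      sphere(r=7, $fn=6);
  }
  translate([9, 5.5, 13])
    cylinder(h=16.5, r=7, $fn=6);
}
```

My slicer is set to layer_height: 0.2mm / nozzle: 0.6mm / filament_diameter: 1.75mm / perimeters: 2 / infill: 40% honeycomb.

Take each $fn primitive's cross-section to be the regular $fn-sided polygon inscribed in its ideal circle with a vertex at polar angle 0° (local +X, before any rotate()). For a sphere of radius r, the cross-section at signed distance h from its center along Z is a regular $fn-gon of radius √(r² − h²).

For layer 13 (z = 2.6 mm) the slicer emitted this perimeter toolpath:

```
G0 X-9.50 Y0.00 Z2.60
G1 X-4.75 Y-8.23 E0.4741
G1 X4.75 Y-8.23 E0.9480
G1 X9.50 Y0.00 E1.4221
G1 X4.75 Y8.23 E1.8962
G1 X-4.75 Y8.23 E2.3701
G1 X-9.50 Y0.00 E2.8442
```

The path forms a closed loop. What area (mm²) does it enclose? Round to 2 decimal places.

Apply the shoelace formula to the sequence of (X, Y) vertices; enclosed area = 234.56 mm².

234.56 mm²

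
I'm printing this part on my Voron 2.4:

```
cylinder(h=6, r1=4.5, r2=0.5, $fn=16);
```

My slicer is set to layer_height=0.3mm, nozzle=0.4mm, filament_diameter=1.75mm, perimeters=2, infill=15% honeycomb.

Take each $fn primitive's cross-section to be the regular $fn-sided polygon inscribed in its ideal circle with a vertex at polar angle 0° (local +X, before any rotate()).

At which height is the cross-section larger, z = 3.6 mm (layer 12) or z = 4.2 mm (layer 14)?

layer 12 (z = 3.6 mm)

Layer 12 (z = 3.6): the cone (r1=4.5→r2=0.5) has section circumradius 2.100 here — a regular 16-gon (area = (16/2)·2.100²·sin(360°/16) = 13.50 mm²). So its area = 13.50 mm². Layer 14 (z = 4.2): the cone: at t=0.700 of its height the radius interpolates to r₁+(r₂−r₁)t = 1.700, giving a regular 16-gon of that circumradius (area = (16/2)·1.700²·sin(360°/16) = 8.85 mm²). So its area = 8.85 mm². Layer 12 is larger (13.50 vs 8.85 mm²).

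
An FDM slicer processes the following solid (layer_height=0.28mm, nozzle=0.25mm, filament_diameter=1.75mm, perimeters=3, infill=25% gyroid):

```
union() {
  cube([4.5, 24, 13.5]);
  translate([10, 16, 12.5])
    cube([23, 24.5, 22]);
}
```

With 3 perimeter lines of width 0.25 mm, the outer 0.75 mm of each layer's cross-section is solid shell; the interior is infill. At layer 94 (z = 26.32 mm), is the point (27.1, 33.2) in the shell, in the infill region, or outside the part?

At z = 26.32 mm: the cube does not reach this height (z outside [0, 13.5]); the 23×24.5 cube at (10, 16) contributes its full rectangle; Combining (union): only the 23×24.5 cube at (10, 16) is present, so the union is just that shape — 1 connected region. Overall, the cross-section is a single solid region. The nearest boundary edge runs (33.00, 16.00)→(33.00, 40.50); distance from the point to it = 5.90 mm. The point is inside the cross-section and 5.90 mm from the nearest boundary — more than the 0.75 mm shell width (3 × 0.25), so it's in the infill interior.

infill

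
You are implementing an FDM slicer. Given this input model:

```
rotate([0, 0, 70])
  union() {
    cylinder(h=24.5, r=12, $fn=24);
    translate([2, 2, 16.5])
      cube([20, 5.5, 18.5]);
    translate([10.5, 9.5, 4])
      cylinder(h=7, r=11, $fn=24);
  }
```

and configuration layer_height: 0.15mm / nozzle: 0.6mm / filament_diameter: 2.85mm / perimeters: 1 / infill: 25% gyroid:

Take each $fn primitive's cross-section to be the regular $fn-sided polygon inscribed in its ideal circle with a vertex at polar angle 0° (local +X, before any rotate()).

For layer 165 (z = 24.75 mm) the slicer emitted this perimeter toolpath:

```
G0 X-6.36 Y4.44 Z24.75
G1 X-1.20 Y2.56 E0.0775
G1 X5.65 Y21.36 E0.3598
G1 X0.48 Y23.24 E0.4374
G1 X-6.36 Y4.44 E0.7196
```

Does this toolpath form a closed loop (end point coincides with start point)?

yes

Start point (G0): (-6.36, 4.44). End point (last G1): the path returns to the start — closed.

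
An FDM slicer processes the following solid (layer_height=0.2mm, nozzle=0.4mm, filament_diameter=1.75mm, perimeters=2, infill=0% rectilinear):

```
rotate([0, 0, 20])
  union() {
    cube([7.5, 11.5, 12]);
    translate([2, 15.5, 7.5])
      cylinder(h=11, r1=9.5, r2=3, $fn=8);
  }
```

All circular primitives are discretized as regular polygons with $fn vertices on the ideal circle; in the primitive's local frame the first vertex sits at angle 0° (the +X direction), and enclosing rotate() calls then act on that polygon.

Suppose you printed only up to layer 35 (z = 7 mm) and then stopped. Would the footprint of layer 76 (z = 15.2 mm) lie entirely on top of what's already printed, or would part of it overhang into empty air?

part overhangs

Compare the two slices. At z = 7: the cube is present — its section is the full 7.5×11.5 rectangle (area 86.25 mm²); the cone at (2, 15.5) does not reach this height (z outside [7.5, 18.5]); Taking the union: only the 7.5×11.5 cube is present, so the union is just that shape — area = 86.25 mm²; (whole slice rotated 20° about Z — lengths, areas and connectivity unchanged). At z = 15.2: the cube is absent (z outside [0, 12]); the cone at (2, 15.5): at t=0.700 of its height the radius interpolates to r₁+(r₂−r₁)t = 4.950, giving a regular 8-gon of that circumradius (area = (8/2)·4.950²·sin(360°/8) = 69.30 mm²); Merging all regions: only the cone at (2, 15.5) is present, so the union is just that shape — area = 69.30 mm²; (whole slice rotated 20° about Z — lengths, areas and connectivity unchanged). Checking containment: at z = 15.2 the cross-section extends beyond the z = 7 cross-section by about 67.14 mm².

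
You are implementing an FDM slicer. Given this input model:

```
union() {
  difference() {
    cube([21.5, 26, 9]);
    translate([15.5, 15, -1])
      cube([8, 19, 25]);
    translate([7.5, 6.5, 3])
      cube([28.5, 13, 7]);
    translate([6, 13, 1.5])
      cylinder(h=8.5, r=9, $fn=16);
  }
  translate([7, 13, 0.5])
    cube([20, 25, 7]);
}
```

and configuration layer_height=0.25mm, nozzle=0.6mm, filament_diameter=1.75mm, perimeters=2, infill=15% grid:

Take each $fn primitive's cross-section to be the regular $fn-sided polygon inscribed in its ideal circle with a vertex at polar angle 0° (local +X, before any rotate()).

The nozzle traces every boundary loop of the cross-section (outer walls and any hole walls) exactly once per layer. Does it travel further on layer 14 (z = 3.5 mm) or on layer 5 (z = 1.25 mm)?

layer 14 (z = 3.5 mm)

Layer 14 (z = 3.5): the cube is present — its section is the full 21.5×26 rectangle (perimeter 95.00 mm); the 8×19 cube at (15.5, 15) contributes its full rectangle (perimeter 54.00 mm); the cube at (7.5, 6.5) is present — its section is the full 28.5×13 rectangle (perimeter 83.00 mm); the r=9 cylinder at (6, 13) gives a regular 16-gon of circumradius 9 (constant along its height) (perimeter = 2·16·9.000·sin(180°/16) = 56.19 mm); After the difference (first − rest): starting from the 21.5×26 cube, the 8×19 cube at (15.5, 15) partially overlaps it — only the 66.00 mm² overlap (of its 152.00 mm²) is removed, clipping the outline; the 28.5×13 cube at (7.5, 6.5) partially overlaps it — only the 155.00 mm² overlap (of its 370.50 mm²) is removed, clipping the outline; the r=9 cylinder at (6, 13) partially overlaps it — only the 137.06 mm² overlap (of its 247.98 mm²) is removed, clipping the outline — boundary = 102.19 mm; the cube at (7, 13) is present — its section is the full 20×25 rectangle (perimeter 90.00 mm); Combining (union): the regions partially overlap (shared area 47.76 mm²), so the edge portions inside another operand are dropped and the merged outline is re-measured after clipping — boundary = 163.90 mm. So its perimeter = 163.90 mm. Layer 5 (z = 1.25): the 21.5×26 cube contributes its full rectangle (perimeter 95.00 mm); the cube at (15.5, 15) is present — its section is the full 8×19 rectangle (perimeter 54.00 mm); the cube at (7.5, 6.5) is absent (z outside [3, 10]); the cylinder at (6, 13) is absent (z outside [1.5, 10]); After the difference (first − rest): starting from the 21.5×26 cube, the 8×19 cube at (15.5, 15) partially overlaps it — only the 66.00 mm² overlap (of its 152.00 mm²) is removed, clipping the outline — boundary = 95.00 mm; the cube at (7, 13) is present — its section is the full 20×25 rectangle (perimeter 90.00 mm); Merging all regions: the regions partially overlap (shared area 122.50 mm²), so the edge portions inside another operand are dropped and the merged outline is re-measured after clipping — boundary = 130.00 mm. So its perimeter = 130.00 mm. Layer 14 is larger (163.90 vs 130.00 mm).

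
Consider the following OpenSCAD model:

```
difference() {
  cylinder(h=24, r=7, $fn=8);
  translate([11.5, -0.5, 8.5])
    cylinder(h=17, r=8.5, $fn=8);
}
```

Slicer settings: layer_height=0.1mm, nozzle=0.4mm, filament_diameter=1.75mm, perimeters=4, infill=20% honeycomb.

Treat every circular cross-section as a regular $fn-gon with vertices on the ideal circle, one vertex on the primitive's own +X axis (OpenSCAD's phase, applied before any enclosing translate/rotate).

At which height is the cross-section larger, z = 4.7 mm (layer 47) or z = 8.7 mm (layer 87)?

layer 47 (z = 4.7 mm)

Layer 47 (z = 4.7): the r=7 cylinder contributes a regular 8-gon of circumradius 7 (area = (8/2)·7.000²·sin(360°/8) = 138.59 mm²); the cylinder at (11.5, -0.5) is not intersected at this z (z outside [8.5, 25.5]); Subtracting the remaining from the first: none of the subtracted shapes is present at this height, so the r=7 cylinder is unchanged — area = 138.59 mm². So its area = 138.59 mm². Layer 87 (z = 8.7): the cylinder: section is a regular 8-gon, circumradius r=7 (area = (8/2)·7.000²·sin(360°/8) = 138.59 mm²); the r=8.5 cylinder at (11.5, -0.5) gives a regular 8-gon of circumradius 8.5 (constant along its height) (area = (8/2)·8.500²·sin(360°/8) = 204.35 mm²); Subtracting the remaining from the first: starting from the r=7 cylinder (138.59 mm²), the r=8.5 cylinder at (11.5, -0.5) partially overlaps it — only the 19.26 mm² overlap (of its 204.35 mm²) is removed, clipping the outline — area = 119.34 mm². So its area = 119.34 mm². Layer 47 is larger (138.59 vs 119.34 mm²).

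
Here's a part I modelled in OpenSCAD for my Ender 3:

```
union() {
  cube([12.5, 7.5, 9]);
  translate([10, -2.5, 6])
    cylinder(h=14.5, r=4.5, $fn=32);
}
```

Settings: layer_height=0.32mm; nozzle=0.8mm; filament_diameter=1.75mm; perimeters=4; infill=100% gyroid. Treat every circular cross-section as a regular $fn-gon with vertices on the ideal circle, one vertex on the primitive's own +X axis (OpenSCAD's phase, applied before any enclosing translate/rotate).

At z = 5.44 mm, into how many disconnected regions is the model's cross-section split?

At z = 5.44 mm: the cube is present — its section is the full 12.5×7.5 rectangle; the cylinder at (10, -2.5) does not reach this height (z outside [6, 20.5]); Combining (union): only the 12.5×7.5 cube is present, so the union is just that shape — 1 connected region. The result has 1 disconnected region.

1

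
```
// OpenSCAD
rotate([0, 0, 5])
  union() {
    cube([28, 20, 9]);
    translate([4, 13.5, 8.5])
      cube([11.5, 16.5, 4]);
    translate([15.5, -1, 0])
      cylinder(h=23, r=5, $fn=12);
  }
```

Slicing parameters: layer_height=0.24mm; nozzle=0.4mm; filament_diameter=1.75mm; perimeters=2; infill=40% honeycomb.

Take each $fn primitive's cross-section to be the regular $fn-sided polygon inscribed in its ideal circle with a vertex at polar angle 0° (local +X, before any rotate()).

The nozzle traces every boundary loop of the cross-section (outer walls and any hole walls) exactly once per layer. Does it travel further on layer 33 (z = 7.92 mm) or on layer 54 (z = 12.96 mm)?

layer 33 (z = 7.92 mm)

Layer 33 (z = 7.92): the cube is present — its section is the full 28×20 rectangle (perimeter 96.00 mm); the cube at (4, 13.5) is absent (z outside [8.5, 12.5]); the r=5 cylinder at (15.5, -1) gives a regular 12-gon of circumradius 5 (constant along its height) (perimeter = 2·12·5.000·sin(180°/12) = 31.06 mm); Merging all regions: the regions partially overlap (shared area 27.77 mm²), so the edge portions inside another operand are dropped and the merged outline is re-measured after clipping — boundary = 104.14 mm; (rotated 5° about Z; rotation is an isometry so areas/perimeters/island counts are preserved). So its perimeter = 104.14 mm. Layer 54 (z = 12.96): the cube does not reach this height (z outside [0, 9]); the cube at (4, 13.5) is not intersected at this z (z outside [8.5, 12.5]); the r=5 cylinder at (15.5, -1) contributes a regular 12-gon of circumradius 5 (perimeter = 2·12·5.000·sin(180°/12) = 31.06 mm); Combining (union): only the r=5 cylinder at (15.5, -1) is present, so the union is just that shape — boundary = 31.06 mm; (whole slice rotated 5° about Z — lengths, areas and connectivity unchanged). So its perimeter = 31.06 mm. Layer 33 is larger (104.14 vs 31.06 mm).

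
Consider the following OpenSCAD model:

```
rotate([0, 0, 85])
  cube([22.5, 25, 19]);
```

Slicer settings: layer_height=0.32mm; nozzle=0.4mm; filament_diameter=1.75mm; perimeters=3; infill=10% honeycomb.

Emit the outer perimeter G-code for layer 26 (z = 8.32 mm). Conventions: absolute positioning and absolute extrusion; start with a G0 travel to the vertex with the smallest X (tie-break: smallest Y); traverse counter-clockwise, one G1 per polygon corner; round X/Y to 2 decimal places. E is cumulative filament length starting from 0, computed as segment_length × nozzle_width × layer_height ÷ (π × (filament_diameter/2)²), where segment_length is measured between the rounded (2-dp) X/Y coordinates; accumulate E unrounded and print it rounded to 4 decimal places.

At z = 8.32 mm: the cube (footprint 22.5×25) is included at this height; (whole slice rotated 85° about Z — lengths, areas and connectivity unchanged). The outline is a single polygon with 4 vertices. Extrusion per mm of travel: 0.4 × 0.32 / (π × 0.875²) = 0.053216. Accumulating E over each segment gives final E = 5.0546.

G0 X-24.90 Y2.18 Z8.32
G1 X0.00 Y0.00 E1.3302
G1 X1.96 Y22.41 E2.5273
G1 X-22.94 Y24.59 E3.8574
G1 X-24.90 Y2.18 E5.0546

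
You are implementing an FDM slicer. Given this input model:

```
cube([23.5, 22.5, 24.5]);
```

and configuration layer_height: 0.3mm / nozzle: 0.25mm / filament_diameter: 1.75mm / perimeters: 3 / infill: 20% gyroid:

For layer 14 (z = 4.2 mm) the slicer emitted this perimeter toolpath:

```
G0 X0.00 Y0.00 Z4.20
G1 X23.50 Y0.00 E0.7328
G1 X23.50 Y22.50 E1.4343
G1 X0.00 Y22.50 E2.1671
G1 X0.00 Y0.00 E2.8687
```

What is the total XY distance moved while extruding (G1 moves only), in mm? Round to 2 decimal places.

92.00 mm

Sum the Euclidean lengths of each G1 segment: total = 92.00 mm.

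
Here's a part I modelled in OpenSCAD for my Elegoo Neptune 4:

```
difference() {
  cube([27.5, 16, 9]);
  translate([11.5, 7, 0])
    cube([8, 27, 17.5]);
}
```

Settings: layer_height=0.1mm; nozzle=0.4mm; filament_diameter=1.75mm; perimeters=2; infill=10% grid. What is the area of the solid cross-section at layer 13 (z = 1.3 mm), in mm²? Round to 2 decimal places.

At z = 1.3 mm: the cube (footprint 27.5×16) is included at this height (area 440.00 mm²); the cube at (11.5, 7) is present — its section is the full 8×27 rectangle (area 216.00 mm²); Subtracting the remaining from the first: starting from the 27.5×16 cube (440.00 mm²), the 8×27 cube at (11.5, 7) partially overlaps it — only the 72.00 mm² overlap (of its 216.00 mm²) is removed, clipping the outline — area = 368.00 mm². Overall, the cross-section is a single solid region. Net area = 368.00 mm².

368.00 mm²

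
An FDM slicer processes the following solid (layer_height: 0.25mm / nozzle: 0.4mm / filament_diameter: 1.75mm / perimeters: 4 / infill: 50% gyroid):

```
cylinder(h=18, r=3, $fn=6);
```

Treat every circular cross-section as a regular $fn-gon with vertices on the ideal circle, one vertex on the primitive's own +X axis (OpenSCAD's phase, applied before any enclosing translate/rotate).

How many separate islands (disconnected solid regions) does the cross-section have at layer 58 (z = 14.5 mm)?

At z = 14.5 mm: the r=3 cylinder contributes a regular 6-gon of circumradius 3. Overall, the cross-section is a single solid region. Island count = 1.

1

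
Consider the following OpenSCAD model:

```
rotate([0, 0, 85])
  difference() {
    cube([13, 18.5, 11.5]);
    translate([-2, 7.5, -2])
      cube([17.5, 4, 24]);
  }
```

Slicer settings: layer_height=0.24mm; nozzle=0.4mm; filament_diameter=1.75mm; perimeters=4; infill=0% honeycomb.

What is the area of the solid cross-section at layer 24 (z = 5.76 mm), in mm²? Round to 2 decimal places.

188.50 mm²

At z = 5.76 mm: the cube (footprint 13×18.5) is included at this height (area 240.50 mm²); the cube at (-2, 7.5) (footprint 17.5×4) is included at this height (area 70.00 mm²); After the difference (first − rest): starting from the 13×18.5 cube (240.50 mm²), the 17.5×4 cube at (-2, 7.5) partially overlaps it — only the 52.00 mm² overlap (of its 70.00 mm²) is removed, clipping the outline — area = 188.50 mm²; (whole slice rotated 85° about Z — lengths, areas and connectivity unchanged). Overall, the cross-section has 2 separate islands. Net area = 188.50 mm².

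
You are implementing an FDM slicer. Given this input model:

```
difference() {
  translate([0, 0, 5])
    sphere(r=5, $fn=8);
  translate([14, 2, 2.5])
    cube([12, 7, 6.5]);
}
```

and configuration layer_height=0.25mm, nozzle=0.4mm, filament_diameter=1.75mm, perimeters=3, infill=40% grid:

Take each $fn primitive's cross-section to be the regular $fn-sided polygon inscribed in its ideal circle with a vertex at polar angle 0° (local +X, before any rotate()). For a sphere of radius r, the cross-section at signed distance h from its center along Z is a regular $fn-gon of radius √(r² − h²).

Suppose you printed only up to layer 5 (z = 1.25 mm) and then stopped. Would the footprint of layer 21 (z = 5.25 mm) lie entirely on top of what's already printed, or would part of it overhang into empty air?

Compare the two slices. At z = 1.25: the sphere: section is a regular 8-gon, circumradius = √(r²−h²) = √(5²−3.75²) = 3.307 (area = (8/2)·3.307²·sin(360°/8) = 30.94 mm²); the cube at (14, 2) does not reach this height (z outside [2.5, 9]); Subtracting the remaining from the first: none of the subtracted shapes is present at this height, so the r=5 sphere is unchanged — area = 30.94 mm². At z = 5.25: the r=5 sphere contributes a regular 8-gon of circumradius √(5²−0.25²) = 4.994 (area = (8/2)·4.994²·sin(360°/8) = 70.53 mm²); the cube at (14, 2) (footprint 12×7) is included at this height (area 84.00 mm²); After the difference (first − rest): starting from the r=5 sphere (70.53 mm²), the 12×7 cube at (14, 2) misses the remaining region (no effect) — area = 70.53 mm². Checking containment: at z = 5.25 the cross-section extends beyond the z = 1.25 cross-section by about 39.60 mm².

part overhangs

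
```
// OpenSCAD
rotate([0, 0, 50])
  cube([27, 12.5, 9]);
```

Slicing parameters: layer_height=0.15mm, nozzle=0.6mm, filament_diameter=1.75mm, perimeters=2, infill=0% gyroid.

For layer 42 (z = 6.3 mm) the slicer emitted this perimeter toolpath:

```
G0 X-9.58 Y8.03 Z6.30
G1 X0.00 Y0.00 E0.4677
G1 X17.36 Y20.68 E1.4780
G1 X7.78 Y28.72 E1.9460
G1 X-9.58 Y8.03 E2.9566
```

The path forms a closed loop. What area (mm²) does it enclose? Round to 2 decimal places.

Apply the shoelace formula to the sequence of (X, Y) vertices; enclosed area = 337.65 mm².

337.65 mm²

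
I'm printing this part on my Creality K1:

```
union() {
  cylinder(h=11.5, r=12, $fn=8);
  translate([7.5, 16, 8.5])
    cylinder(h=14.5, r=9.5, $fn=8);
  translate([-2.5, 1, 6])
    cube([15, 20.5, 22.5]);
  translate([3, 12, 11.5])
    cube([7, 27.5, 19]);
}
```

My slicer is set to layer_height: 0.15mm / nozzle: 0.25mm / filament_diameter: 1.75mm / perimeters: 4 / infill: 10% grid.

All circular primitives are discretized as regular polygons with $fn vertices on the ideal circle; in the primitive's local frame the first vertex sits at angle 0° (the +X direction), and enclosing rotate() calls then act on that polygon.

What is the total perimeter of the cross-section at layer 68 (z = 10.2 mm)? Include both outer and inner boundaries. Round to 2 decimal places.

At z = 10.2 mm: the cylinder: section is a regular 8-gon, circumradius r=12 (perimeter = 2·8·12.000·sin(180°/8) = 73.48 mm); the r=9.5 cylinder at (7.5, 16) contributes a regular 8-gon of circumradius 9.5 (perimeter = 2·8·9.500·sin(180°/8) = 58.17 mm); the cube at (-2.5, 1) is present — its section is the full 15×20.5 rectangle (perimeter 71.00 mm); the cube at (3, 12) is absent (z outside [11.5, 30.5]); Taking the union: the regions partially overlap (shared area 295.86 mm²), so the edge portions inside another operand are dropped and the merged outline is re-measured after clipping — boundary = 107.54 mm. Overall, the cross-section is a single solid region. Total boundary length (outer) = 107.54 mm.

107.54 mm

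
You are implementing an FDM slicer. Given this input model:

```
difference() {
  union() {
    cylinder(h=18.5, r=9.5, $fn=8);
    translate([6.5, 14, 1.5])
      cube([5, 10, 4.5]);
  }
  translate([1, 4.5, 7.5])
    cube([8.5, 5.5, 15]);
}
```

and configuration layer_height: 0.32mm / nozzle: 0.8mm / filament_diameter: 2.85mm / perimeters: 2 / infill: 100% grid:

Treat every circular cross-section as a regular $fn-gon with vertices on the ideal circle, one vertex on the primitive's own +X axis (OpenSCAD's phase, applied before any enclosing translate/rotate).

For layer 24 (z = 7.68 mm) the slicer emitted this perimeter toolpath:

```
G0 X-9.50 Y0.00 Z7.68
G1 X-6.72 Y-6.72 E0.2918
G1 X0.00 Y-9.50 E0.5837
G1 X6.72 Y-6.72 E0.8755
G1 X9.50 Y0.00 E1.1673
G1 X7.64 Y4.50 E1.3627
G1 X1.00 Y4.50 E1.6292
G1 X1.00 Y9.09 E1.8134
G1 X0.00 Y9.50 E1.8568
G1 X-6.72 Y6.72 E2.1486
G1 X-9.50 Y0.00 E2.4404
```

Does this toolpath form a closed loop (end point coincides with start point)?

Start point (G0): (-9.50, 0.00). End point (last G1): the path returns to the start — closed.

yes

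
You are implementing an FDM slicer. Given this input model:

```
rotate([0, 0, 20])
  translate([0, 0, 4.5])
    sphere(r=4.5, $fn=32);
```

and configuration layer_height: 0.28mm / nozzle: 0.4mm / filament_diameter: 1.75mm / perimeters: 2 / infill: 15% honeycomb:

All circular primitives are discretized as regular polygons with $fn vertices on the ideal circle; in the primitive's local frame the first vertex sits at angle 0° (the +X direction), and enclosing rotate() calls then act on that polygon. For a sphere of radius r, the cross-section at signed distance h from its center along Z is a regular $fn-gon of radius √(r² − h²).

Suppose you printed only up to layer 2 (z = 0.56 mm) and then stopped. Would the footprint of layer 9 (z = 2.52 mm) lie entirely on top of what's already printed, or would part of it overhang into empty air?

part overhangs

Compare the two slices. At z = 0.56: the r=4.5 sphere slices to a regular 32-gon of circumradius 2.174 (√(r²−h²) with h=3.94 from center) (area = (32/2)·2.174²·sin(360°/32) = 14.75 mm²); (whole slice rotated 20° about Z — lengths, areas and connectivity unchanged). At z = 2.52: the r=4.5 sphere slices to a regular 32-gon of circumradius 4.041 (√(r²−h²) with h=1.98 from center) (area = (32/2)·4.041²·sin(360°/32) = 50.97 mm²); (whole slice rotated 20° about Z — lengths, areas and connectivity unchanged). Checking containment: at z = 2.52 the cross-section extends beyond the z = 0.56 cross-section by about 36.22 mm².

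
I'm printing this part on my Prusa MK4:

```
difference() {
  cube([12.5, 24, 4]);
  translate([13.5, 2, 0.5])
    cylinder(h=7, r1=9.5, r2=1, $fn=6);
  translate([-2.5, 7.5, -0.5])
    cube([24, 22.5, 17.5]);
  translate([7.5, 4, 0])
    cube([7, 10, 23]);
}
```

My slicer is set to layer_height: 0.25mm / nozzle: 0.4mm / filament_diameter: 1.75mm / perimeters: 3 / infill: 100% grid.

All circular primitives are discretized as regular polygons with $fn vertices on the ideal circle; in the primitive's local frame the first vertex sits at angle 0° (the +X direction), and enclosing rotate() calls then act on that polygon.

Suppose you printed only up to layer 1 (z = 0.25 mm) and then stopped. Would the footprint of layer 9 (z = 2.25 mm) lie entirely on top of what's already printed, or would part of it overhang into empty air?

entirely on top

Compare the two slices. At z = 0.25: the cube (footprint 12.5×24) is included at this height (area 300.00 mm²); the cone at (13.5, 2) is absent (z outside [0.5, 7.5]); the cube at (-2.5, 7.5) (footprint 24×22.5) is included at this height (area 540.00 mm²); the 7×10 cube at (7.5, 4) contributes its full rectangle (area 70.00 mm²); Taking the first minus the rest: starting from the 12.5×24 cube (300.00 mm²), the 24×22.5 cube at (-2.5, 7.5) partially overlaps it — only the 206.25 mm² overlap (of its 540.00 mm²) is removed, clipping the outline; the 7×10 cube at (7.5, 4) partially overlaps it — only the 17.50 mm² overlap (of its 70.00 mm²) is removed, clipping the outline — area = 76.25 mm². At z = 2.25: the 12.5×24 cube contributes its full rectangle (area 300.00 mm²); the cone at (13.5, 2) contributes a regular 6-gon of circumradius 7.375 (interpolated between r1=9.5 and r2=1 at t=0.250) (area = (6/2)·7.375²·sin(360°/6) = 141.31 mm²); the cube at (-2.5, 7.5) (footprint 24×22.5) is included at this height (area 540.00 mm²); the cube at (7.5, 4) is present — its section is the full 7×10 rectangle (area 70.00 mm²); Taking the first minus the rest: starting from the 12.5×24 cube (300.00 mm²), the cone at (13.5, 2) partially overlaps it — only the 40.54 mm² overlap (of its 141.31 mm²) is removed, clipping the outline; the 24×22.5 cube at (-2.5, 7.5) partially overlaps it — only the 203.64 mm² overlap (of its 540.00 mm²) is removed, clipping the outline; the 7×10 cube at (7.5, 4) partially overlaps it — only the 2.81 mm² overlap (of its 70.00 mm²) is removed, clipping the outline — area = 53.02 mm². Checking containment: the cross-section at z = 2.25 is a subset of the cross-section at z = 0.25.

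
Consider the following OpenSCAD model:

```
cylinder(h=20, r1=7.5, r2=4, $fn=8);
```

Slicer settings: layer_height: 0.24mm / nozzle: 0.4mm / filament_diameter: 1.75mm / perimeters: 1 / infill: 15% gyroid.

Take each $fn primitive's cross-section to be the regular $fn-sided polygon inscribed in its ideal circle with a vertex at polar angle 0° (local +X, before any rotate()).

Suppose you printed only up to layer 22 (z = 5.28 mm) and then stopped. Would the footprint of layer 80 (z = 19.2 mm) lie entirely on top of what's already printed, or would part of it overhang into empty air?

Compare the two slices. At z = 5.28: the cone (r1=7.5→r2=4) has section circumradius 6.576 here — a regular 8-gon (area = (8/2)·6.576²·sin(360°/8) = 122.31 mm²). At z = 19.2: the cone contributes a regular 8-gon of circumradius 4.140 (interpolated between r1=7.5 and r2=4 at t=0.960) (area = (8/2)·4.140²·sin(360°/8) = 48.48 mm²). Checking containment: the cross-section at z = 19.2 is a subset of the cross-section at z = 5.28.

entirely on top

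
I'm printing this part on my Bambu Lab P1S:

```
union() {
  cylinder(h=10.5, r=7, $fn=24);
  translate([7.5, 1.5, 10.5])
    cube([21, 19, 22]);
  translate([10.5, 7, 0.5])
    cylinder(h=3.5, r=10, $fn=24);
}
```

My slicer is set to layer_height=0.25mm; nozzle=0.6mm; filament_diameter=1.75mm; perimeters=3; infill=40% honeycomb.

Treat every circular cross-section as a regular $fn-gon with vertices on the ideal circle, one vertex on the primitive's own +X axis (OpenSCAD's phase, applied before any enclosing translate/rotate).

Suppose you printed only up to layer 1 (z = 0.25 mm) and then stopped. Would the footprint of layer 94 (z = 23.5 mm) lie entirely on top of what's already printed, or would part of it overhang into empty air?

part overhangs

Compare the two slices. At z = 0.25: the r=7 cylinder gives a regular 24-gon of circumradius 7 (constant along its height) (area = (24/2)·7.000²·sin(360°/24) = 152.19 mm²); the cube at (7.5, 1.5) does not reach this height (z outside [10.5, 32.5]); the cylinder at (10.5, 7) does not reach this height (z outside [0.5, 4]); Taking the union: only the r=7 cylinder is present, so the union is just that shape — area = 152.19 mm². At z = 23.5: the cylinder is absent (z outside [0, 10.5]); the cube at (7.5, 1.5) is present — its section is the full 21×19 rectangle (area 399.00 mm²); the cylinder at (10.5, 7) is absent (z outside [0.5, 4]); Combining (union): only the 21×19 cube at (7.5, 1.5) is present, so the union is just that shape — area = 399.00 mm². Checking containment: at z = 23.5 the cross-section extends beyond the z = 0.25 cross-section by about 399.00 mm².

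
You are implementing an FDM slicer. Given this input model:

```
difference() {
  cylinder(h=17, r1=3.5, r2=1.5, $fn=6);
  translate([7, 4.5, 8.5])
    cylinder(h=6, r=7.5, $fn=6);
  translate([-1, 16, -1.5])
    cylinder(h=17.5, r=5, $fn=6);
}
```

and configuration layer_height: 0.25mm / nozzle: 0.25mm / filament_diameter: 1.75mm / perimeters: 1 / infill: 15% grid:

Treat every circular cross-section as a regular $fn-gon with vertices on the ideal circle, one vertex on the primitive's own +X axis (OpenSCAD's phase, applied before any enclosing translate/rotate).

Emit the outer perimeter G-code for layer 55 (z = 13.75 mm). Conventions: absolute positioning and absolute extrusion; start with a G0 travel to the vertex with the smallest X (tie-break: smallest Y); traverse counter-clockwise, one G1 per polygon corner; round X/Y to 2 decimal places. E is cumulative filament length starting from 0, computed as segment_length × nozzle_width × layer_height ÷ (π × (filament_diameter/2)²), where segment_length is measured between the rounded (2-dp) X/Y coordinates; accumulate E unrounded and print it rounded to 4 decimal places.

At z = 13.75 mm: the cone (r1=3.5→r2=1.5) has section circumradius 1.882 here — a regular 6-gon; the r=7.5 cylinder at (7, 4.5) contributes a regular 6-gon of circumradius 7.5; the r=5 cylinder at (-1, 16) contributes a regular 6-gon of circumradius 5; Taking the first minus the rest: starting from the cone, the r=7.5 cylinder at (7, 4.5) misses the remaining region (no effect); the r=5 cylinder at (-1, 16) misses the remaining region (no effect) — 1 connected region. The outline is a single polygon with 6 vertices. Extrusion per mm of travel: 0.25 × 0.25 / (π × 0.875²) = 0.025984. Accumulating E over each segment gives final E = 0.2933.

G0 X-1.88 Y0.00 Z13.75
G1 X-0.94 Y-1.63 E0.0489
G1 X0.94 Y-1.63 E0.0977
G1 X1.88 Y0.00 E0.1466
G1 X0.94 Y1.63 E0.1955
G1 X-0.94 Y1.63 E0.2444
G1 X-1.88 Y0.00 E0.2933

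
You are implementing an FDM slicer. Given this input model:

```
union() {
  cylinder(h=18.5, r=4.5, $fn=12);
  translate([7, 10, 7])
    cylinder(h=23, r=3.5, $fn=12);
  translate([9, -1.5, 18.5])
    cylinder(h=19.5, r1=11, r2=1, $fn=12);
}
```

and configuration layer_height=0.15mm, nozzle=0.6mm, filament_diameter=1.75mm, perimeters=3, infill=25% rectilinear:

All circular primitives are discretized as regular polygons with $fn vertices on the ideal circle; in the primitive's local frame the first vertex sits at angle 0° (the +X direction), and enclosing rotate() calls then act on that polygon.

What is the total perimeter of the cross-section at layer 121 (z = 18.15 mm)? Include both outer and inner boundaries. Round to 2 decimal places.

49.69 mm

At z = 18.15 mm: the r=4.5 cylinder gives a regular 12-gon of circumradius 4.5 (constant along its height) (perimeter = 2·12·4.500·sin(180°/12) = 27.95 mm); the r=3.5 cylinder at (7, 10) contributes a regular 12-gon of circumradius 3.5 (perimeter = 2·12·3.500·sin(180°/12) = 21.74 mm); the cone at (9, -1.5) is absent (z outside [18.5, 38]); Taking the union: the 2 present regions are separate (no shared area or edge), so areas and boundary lengths simply add and each stays a separate island — boundary = 49.69 mm. Overall, the cross-section has 2 separate islands. Total boundary length (outer) = 49.69 mm.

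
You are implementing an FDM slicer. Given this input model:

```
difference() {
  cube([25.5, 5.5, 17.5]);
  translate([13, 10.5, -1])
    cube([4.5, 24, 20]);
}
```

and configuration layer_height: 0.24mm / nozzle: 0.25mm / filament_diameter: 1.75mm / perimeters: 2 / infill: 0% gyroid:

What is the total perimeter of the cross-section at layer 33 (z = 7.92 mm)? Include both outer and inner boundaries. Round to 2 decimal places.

62.00 mm

At z = 7.92 mm: the cube is present — its section is the full 25.5×5.5 rectangle (perimeter 62.00 mm); the cube at (13, 10.5) is present — its section is the full 4.5×24 rectangle (perimeter 57.00 mm); After the difference (first − rest): starting from the 25.5×5.5 cube, the 4.5×24 cube at (13, 10.5) misses the remaining region (no effect) — boundary = 62.00 mm. Overall, the cross-section is a single solid region. Total boundary length (outer) = 62.00 mm.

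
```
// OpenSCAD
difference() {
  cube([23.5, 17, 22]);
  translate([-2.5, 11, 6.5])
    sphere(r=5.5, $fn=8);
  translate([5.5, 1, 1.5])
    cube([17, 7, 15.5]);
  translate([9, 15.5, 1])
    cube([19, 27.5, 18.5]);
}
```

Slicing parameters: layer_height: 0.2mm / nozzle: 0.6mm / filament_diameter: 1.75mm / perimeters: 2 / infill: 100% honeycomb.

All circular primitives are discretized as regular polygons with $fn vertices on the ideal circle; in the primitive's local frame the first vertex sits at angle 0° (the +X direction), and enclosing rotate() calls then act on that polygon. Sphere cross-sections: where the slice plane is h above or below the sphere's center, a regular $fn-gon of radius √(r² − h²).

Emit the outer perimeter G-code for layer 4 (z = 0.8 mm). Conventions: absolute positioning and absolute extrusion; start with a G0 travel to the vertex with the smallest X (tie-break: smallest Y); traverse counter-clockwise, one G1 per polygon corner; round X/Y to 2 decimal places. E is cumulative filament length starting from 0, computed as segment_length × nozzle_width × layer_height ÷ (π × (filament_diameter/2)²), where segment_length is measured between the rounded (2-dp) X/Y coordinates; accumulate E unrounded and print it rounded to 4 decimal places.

G0 X0.00 Y0.00 Z0.80
G1 X23.50 Y0.00 E1.1724
G1 X23.50 Y17.00 E2.0206
G1 X0.00 Y17.00 E3.1930
G1 X0.00 Y0.00 E4.0411

At z = 0.8 mm: the cube is present — its section is the full 23.5×17 rectangle; the sphere at (-2.5, 11) is not intersected at this z (|z−center|=5.700 > r=5.5); the cube at (5.5, 1) does not reach this height (z outside [1.5, 17]); the cube at (9, 15.5) is absent (z outside [1, 19.5]); After the difference (first − rest): none of the subtracted shapes is present at this height, so the 23.5×17 cube is unchanged — 1 connected region. The outline is a single polygon with 4 vertices. Extrusion per mm of travel: 0.6 × 0.2 / (π × 0.875²) = 0.049890. Accumulating E over each segment gives final E = 4.0411.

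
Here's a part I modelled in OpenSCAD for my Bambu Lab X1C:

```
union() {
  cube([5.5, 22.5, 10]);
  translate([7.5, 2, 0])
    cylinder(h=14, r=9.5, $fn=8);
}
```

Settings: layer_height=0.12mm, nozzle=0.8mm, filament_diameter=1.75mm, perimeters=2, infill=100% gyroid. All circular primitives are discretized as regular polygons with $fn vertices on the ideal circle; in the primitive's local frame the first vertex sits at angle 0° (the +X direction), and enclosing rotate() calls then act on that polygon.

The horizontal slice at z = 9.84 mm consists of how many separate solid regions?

At z = 9.84 mm: the 5.5×22.5 cube contributes its full rectangle; the r=9.5 cylinder at (7.5, 2) contributes a regular 8-gon of circumradius 9.5; Taking the union: the regions partially overlap (shared area 51.82 mm²), so overlapping operands fuse into one piece — 1 connected region. The result has 1 disconnected region.

1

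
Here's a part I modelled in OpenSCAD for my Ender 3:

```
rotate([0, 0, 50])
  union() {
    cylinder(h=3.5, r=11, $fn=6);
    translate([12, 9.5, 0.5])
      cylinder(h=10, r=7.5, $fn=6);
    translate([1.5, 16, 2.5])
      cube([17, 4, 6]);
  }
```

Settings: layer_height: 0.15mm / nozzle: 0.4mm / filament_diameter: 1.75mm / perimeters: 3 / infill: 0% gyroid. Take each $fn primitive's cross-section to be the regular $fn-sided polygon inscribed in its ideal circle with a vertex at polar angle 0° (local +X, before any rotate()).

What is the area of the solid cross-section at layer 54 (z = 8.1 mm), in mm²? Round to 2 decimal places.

At z = 8.1 mm: the cylinder is absent (z outside [0, 3.5]); the r=7.5 cylinder at (12, 9.5) contributes a regular 6-gon of circumradius 7.5 (area = (6/2)·7.500²·sin(360°/6) = 146.14 mm²); the cube at (1.5, 16) (footprint 17×4) is included at this height (area 68.00 mm²); Merging all regions: the 2 present regions are separate (no shared area or edge), so areas and boundary lengths simply add and each stays a separate island — area = 214.14 mm²; (rotated 50° about Z; rotation is an isometry so areas/perimeters/island counts are preserved). Overall, the cross-section has 2 separate islands. Net area = 214.14 mm².

214.14 mm²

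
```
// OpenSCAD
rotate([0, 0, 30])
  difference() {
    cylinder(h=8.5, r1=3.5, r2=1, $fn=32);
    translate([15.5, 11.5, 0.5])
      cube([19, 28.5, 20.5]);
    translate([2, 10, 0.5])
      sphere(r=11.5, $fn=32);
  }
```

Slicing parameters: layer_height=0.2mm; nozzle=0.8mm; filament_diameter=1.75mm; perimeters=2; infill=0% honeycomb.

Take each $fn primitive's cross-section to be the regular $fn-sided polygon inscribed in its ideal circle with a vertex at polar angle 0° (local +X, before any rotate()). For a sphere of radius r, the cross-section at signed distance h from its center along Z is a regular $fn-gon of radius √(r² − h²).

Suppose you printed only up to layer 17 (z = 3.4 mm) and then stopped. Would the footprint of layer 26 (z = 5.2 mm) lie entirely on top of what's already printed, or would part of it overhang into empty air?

part overhangs

Compare the two slices. At z = 3.4: the cone (r1=3.5→r2=1) has section circumradius 2.500 here — a regular 32-gon (area = (32/2)·2.500²·sin(360°/32) = 19.51 mm²); the cube at (15.5, 11.5) (footprint 19×28.5) is included at this height (area 541.50 mm²); the r=11.5 sphere at (2, 10) contributes a regular 32-gon of circumradius √(11.5²−2.9²) = 11.128 (area = (32/2)·11.128²·sin(360°/32) = 386.56 mm²); Subtracting the remaining from the first: starting from the cone (19.51 mm²), the 19×28.5 cube at (15.5, 11.5) misses the remaining region (no effect); the r=11.5 sphere at (2, 10) partially overlaps it — only the 13.72 mm² overlap (of its 386.56 mm²) is removed, clipping the outline — area = 5.78 mm²; (whole slice rotated 30° about Z — lengths, areas and connectivity unchanged). At z = 5.2: the cone contributes a regular 32-gon of circumradius 1.971 (interpolated between r1=3.5 and r2=1 at t=0.612) (area = (32/2)·1.971²·sin(360°/32) = 12.12 mm²); the cube at (15.5, 11.5) (footprint 19×28.5) is included at this height (area 541.50 mm²); the r=11.5 sphere at (2, 10) slices to a regular 32-gon of circumradius 10.496 (√(r²−h²) with h=4.7 from center) (area = (32/2)·10.496²·sin(360°/32) = 343.86 mm²); Subtracting the remaining from the first: starting from the cone (12.12 mm²), the 19×28.5 cube at (15.5, 11.5) misses the remaining region (no effect); the r=11.5 sphere at (2, 10) partially overlaps it — only the 6.85 mm² overlap (of its 343.86 mm²) is removed, clipping the outline — area = 5.27 mm²; (whole slice rotated 30° about Z — lengths, areas and connectivity unchanged). Checking containment: at z = 5.2 the cross-section extends beyond the z = 3.4 cross-section by about 2.41 mm².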